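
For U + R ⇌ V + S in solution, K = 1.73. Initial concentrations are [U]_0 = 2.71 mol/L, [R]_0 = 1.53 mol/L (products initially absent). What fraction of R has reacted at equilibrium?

Let X = conversion of R; extent ξ = 1.53·X mol/L.
Concentrations: [U] = 2.71 − 1.53X; [R] = 1.53 − 1.53X; [V] = 1.53X; [S] = 1.53X.
K = [V] [S] / ([U] [R]).
Solving K = 1.73 for X ∈ (0,1): X = 0.718.

X = 0.718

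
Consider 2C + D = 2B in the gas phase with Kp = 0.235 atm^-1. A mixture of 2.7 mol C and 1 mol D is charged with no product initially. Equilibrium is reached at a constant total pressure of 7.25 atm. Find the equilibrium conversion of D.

Basis: 1 mol D initially; let X = conversion of D. Extent ξ = X.
Moles: n_C = 2.7 − 2X; n_D = 1 − X; n_B = 2X.
Summing: n_T = 3.7 − X.
y_i = n_i/n_T, p_i = y_i·P. Kp = p_B^2 / (p_C^2 p_D).
This yields a degree-3 equation in X; solving on (0,1), X = 0.468.

X = 0.468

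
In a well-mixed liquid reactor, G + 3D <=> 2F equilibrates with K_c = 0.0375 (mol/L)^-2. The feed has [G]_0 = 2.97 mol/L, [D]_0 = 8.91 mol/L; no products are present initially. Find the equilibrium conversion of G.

X = 0.451

Let X = conversion of G; extent ξ = 2.97·X mol/L.
Concentrations: [G] = 2.97 − 2.97X; [D] = 8.91 − 8.91X; [F] = 5.94X.
K_c = [F]^2 / ([G] [D]^3).
Setting equal to 0.0375 and solving for X on (0,1) gives X = 0.451.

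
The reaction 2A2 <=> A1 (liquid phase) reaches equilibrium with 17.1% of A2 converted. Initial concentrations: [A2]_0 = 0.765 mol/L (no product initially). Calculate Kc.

Let X = conversion of A2.
Concentrations: [A2] = 0.765 − 0.765X; [A1] = 0.383X.
At X = 0.171: [A2] = 0.634, [A1] = 0.0654.
Kc = [A1] / ([A2]^2) = 0.163 L/mol.

Kc = 0.163 L/mol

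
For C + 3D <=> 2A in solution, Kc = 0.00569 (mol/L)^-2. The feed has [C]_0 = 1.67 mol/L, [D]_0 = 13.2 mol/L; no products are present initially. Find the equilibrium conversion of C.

X = 0.600

Let X = conversion of C; extent ξ = 1.67·X mol/L.
Concentrations: [C] = 1.67 − 1.67X; [D] = 13.2 − 5.01X; [A] = 3.34X.
Kc = [A]^2 / ([C] [D]^3).
Equating to 0.00569 (mol/L)^-2: the physical root is X = 0.600.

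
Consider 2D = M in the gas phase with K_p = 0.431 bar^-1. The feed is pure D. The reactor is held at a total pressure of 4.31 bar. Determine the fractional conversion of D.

Let X = conversion of D (basis 1 mol D); extent of reaction ξ = 0.5X.
Moles: n_D = 1 − X; n_M = 0.5X.
n_T = Σnᵢ = 1 − 0.5X.
Mole fractions y_i = n_i/n_T; K_p = p_M / (p_D^2) with p_i = y_i·P.
Substituting and setting equal to 0.431 bar^-1 gives a polynomial in X; the root in (0,1) is X = 0.656.

X = 0.656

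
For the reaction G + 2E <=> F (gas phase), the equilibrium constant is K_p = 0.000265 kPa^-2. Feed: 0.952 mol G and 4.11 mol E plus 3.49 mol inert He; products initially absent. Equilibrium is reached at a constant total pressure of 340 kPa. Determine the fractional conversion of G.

X = 0.805

Basis: 0.952 mol G initially; let X = conversion of G. Extent ξ = 0.952X.
At extent ξ: n_G = 0.952 − 0.952X; n_E = 4.11 − 1.9X; n_F = 0.952X; n_I = 3.49 (inert).
Total moles n_T = 8.55 − 1.9X.
Mole fractions y_i = n_i/n_T; K_p = p_F / (p_G p_E^2) with p_i = y_i·P.
Equating to 0.000265 kPa^-2 and solving on 0 < X < 1: X = 0.805.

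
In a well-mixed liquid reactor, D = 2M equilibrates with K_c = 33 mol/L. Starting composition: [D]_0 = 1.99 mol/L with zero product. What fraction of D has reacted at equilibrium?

Let X = conversion of D; extent ξ = 1.99·X mol/L.
Concentrations: [D] = 1.99 − 1.99X; [M] = 3.98X.
K_c = [M]^2 / ([D]).
Solving K_c = 33 for X ∈ (0,1): X = 0.833.

X = 0.833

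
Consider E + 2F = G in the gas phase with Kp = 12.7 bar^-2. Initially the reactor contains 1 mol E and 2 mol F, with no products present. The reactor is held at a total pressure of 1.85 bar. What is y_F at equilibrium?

y_F = 0.295

Take 1 mol E as basis and let X be its fractional conversion, so ξ = X.
Species balance: n_E = 1 − X; n_F = 2 − 2X; n_G = X.
Total moles n_T = 3 − 2X.
Mole fractions y_i = n_i/n_T; Kp = p_G / (p_E p_F^2) with p_i = y_i·P.
Equating to 12.7 bar^-2 and solving on 0 < X < 1: X = 0.791.
Then n_F = 0.418, n_T = 1.42, so y_F = 0.295.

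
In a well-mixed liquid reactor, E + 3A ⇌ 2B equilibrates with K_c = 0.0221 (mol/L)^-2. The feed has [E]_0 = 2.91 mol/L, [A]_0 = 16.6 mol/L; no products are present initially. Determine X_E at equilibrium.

Let X = conversion of E; extent ξ = 2.91·X mol/L.
Concentrations: [E] = 2.91 − 2.91X; [A] = 16.6 − 8.73X; [B] = 5.82X.
K_c = [B]^2 / ([E] [A]^3).
Equating to 0.0221 (mol/L)^-2: the physical root is X = 0.733.

X = 0.733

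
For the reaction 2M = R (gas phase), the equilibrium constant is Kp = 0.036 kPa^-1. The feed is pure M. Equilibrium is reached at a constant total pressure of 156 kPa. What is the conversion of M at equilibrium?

X = 0.794

Take 1 mol M as basis and let X be its fractional conversion, so ξ = 0.5X.
At extent ξ: n_M = 1 − X; n_R = 0.5X.
n_T = Σnᵢ = 1 − 0.5X.
Mole fractions y_i = n_i/n_T; Kp = p_R / (p_M^2) with p_i = y_i·P.
This yields a degree-2 equation in X; solving on (0,1), X = 0.794.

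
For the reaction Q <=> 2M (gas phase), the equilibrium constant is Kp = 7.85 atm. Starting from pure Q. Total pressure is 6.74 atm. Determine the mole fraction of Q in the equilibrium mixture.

Let X = conversion of Q (basis 1 mol Q); extent of reaction ξ = X.
Mole table: n_Q = 1 − X; n_M = 2X.
n_T = Σnᵢ = 1 + X.
With p_i = (n_i/n_T)P, Kp = p_M^2 / (p_Q).
Setting this equal to 7.85 atm and taking the physical root (0 < X < 1) gives X = 0.475.
Then n_Q = 0.525, n_T = 1.47, so y_Q = 0.356.

y_Q = 0.356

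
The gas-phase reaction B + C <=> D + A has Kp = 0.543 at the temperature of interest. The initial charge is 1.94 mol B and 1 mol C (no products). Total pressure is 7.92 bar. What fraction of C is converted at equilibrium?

Take 1 mol C as basis and let X be its fractional conversion, so ξ = X.
Mole table: n_B = 1.94 − X; n_C = 1 − X; n_D = X; n_A = X.
Total moles n_T = 2.94 (Δν = 0, constant).
With p_i = (n_i/n_T)P, Kp = p_D p_A / (p_B p_C).
Substituting and setting equal to 0.543 gives a polynomial in X; the root in (0,1) is X = 0.568.

X = 0.568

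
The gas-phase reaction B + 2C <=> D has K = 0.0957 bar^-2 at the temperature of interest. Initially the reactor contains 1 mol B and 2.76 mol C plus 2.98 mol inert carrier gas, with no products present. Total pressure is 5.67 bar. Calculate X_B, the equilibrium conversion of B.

X = 0.280

Basis: 1 mol B initially; let X = conversion of B. Extent ξ = X.
Mole table: n_B = 1 − X; n_C = 2.76 − 2X; n_D = X; n_I = 2.98 (inert).
Summing: n_T = 6.74 − 2X.
Mole fractions y_i = n_i/n_T; K = p_D / (p_B p_C^2) with p_i = y_i·P.
Substituting and setting equal to 0.0957 bar^-2 gives a polynomial in X; the root in (0,1) is X = 0.280.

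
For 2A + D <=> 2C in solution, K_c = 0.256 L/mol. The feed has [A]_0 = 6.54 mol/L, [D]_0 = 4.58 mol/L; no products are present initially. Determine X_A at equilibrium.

X = 0.469

Let X = conversion of A; extent ξ = 6.54X/2 mol/L.
Concentrations: [A] = 6.54 − 6.54X; [D] = 4.58 − 3.27X; [C] = 6.54X.
K_c = [C]^2 / ([A]^2 [D]).
Solving K_c = 0.256 for X ∈ (0,1): X = 0.469.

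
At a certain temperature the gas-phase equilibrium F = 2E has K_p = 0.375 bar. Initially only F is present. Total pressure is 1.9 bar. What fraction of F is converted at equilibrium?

X = 0.217

Basis: 1 mol F initially; let X = conversion of F. Extent ξ = X.
Mole table: n_F = 1 − X; n_E = 2X.
Summing: n_T = 1 + X.
Mole fractions y_i = n_i/n_T; K_p = p_E^2 / (p_F) with p_i = y_i·P.
Substituting and setting equal to 0.375 bar gives a polynomial in X; the root in (0,1) is X = 0.217.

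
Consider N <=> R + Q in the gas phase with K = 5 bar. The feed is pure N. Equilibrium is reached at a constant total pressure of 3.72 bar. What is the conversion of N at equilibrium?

Basis: 1 mol N initially; let X = conversion of N. Extent ξ = X.
Moles: n_N = 1 − X; n_R = X; n_Q = X.
Summing: n_T = 1 + X.
With p_i = (n_i/n_T)P, K = p_R p_Q / (p_N).
Setting this equal to 5 bar and taking the physical root (0 < X < 1) gives X = 0.757.

X = 0.757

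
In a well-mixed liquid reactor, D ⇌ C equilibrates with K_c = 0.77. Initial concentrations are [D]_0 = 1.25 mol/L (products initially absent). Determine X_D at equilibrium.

X = 0.435

Let X = conversion of D; extent ξ = 1.25·X mol/L.
Concentrations: [D] = 1.25 − 1.25X; [C] = 1.25X.
K_c = [C] / ([D]).
Solving K_c = 0.77 for X ∈ (0,1): X = 0.435.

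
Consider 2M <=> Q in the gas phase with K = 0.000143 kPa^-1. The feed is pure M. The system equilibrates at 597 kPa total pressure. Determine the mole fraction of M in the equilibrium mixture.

y_M = 0.927

Let X = conversion of M (basis 1 mol M); extent of reaction ξ = 0.5X.
Species balance: n_M = 1 − X; n_Q = 0.5X.
n_T = Σnᵢ = 1 − 0.5X.
Mole fractions y_i = n_i/n_T; K = p_Q / (p_M^2) with p_i = y_i·P.
This yields a degree-2 equation in X; solving on (0,1), X = 0.137.
Then n_M = 0.863, n_T = 0.932, so y_M = 0.927.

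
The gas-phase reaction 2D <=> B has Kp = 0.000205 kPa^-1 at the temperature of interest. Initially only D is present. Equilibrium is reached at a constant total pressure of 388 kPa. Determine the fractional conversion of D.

X = 0.129

Basis: 1 mol D initially; let X = conversion of D. Extent ξ = 0.5X.
Mole table: n_D = 1 − X; n_B = 0.5X.
n_T = Σnᵢ = 1 − 0.5X.
With p_i = (n_i/n_T)P, Kp = p_B / (p_D^2).
This yields a degree-2 equation in X; solving on (0,1), X = 0.129.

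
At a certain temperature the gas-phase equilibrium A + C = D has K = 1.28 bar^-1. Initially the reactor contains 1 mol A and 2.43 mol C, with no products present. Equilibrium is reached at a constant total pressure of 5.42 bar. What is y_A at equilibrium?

Let X = conversion of A (basis 1 mol A); extent of reaction ξ = X.
Mole table: n_A = 1 − X; n_C = 2.43 − X; n_D = X.
Total moles n_T = 3.43 − X.
With p_i = (n_i/n_T)P, K = p_D / (p_A p_C).
This yields a degree-2 equation in X; solving on (0,1), X = 0.811.
Then n_A = 0.189, n_T = 2.62, so y_A = 0.072.

y_A = 0.072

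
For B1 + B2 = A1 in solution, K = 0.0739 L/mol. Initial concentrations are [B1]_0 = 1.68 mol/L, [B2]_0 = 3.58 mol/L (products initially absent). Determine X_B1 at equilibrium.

X = 0.194

Let X = conversion of B1; extent ξ = 1.68·X mol/L.
Concentrations: [B1] = 1.68 − 1.68X; [B2] = 3.58 − 1.68X; [A1] = 1.68X.
K = [A1] / ([B1] [B2]).
This equals 0.0739 at X = 0.194 (the root in 0 < X < 1).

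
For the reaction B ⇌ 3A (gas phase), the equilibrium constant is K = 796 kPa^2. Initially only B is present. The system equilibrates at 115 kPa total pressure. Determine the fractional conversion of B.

Basis: 1 mol B initially; let X = conversion of B. Extent ξ = X.
Moles: n_B = 1 − X; n_A = 3X.
Summing: n_T = 1 + 2X.
With p_i = (n_i/n_T)P, K = p_A^3 / (p_B).
Substituting and setting equal to 796 kPa^2 gives a polynomial in X; the root in (0,1) is X = 0.147.

X = 0.147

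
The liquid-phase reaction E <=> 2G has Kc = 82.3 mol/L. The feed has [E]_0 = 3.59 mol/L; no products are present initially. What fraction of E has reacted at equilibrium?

Let X = conversion of E; extent ξ = 3.59·X mol/L.
Concentrations: [E] = 3.59 − 3.59X; [G] = 7.18X.
Kc = [G]^2 / ([E]).
Setting equal to 82.3 and solving for X on (0,1) gives X = 0.868.

X = 0.868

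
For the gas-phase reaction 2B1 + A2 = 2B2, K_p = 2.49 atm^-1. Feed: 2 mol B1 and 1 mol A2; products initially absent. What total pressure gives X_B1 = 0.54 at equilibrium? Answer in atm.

P = 2.96 atm

Let X = conversion of B1 (basis 2 mol B1); extent of reaction ξ = X.
Moles: n_B1 = 2 − 2X; n_A2 = 1 − X; n_B2 = 2X.
n_T = Σnᵢ = 3 − X.
K_p = p_B2^2 / (p_B1^2 p_A2) with p_i = (n_i/n_T)·P.
At X = 0.54: the mole-fraction product g(X) = Π y_i^ν_i = 7.37. Since K_p = g(X)·P^{-1}, P = (g/K_p)^(1/1) = (7.37/2.49)^(1/1) = 2.96 atm.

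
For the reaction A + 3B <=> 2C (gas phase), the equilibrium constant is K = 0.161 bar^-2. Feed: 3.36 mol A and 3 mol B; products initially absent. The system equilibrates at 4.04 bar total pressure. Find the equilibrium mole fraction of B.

y_B = 0.286

Take 3 mol B as basis and let X be its fractional conversion, so ξ = X.
Species balance: n_A = 3.36 − X; n_B = 3 − 3X; n_C = 2X.
n_T = Σnᵢ = 6.36 − 2X.
With p_i = (n_i/n_T)P, K = p_C^2 / (p_A p_B^3).
Equating to 0.161 bar^-2 and solving on 0 < X < 1: X = 0.487.
Then n_B = 1.54, n_T = 5.39, so y_B = 0.286.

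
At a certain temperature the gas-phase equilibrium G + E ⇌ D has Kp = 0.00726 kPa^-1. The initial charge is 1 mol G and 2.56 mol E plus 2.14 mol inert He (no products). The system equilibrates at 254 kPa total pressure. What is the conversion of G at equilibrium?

X = 0.427

Basis: 1 mol G initially; let X = conversion of G. Extent ξ = X.
Mole table: n_G = 1 − X; n_E = 2.56 − X; n_D = X; n_I = 2.14 (inert).
n_T = Σnᵢ = 5.7 − X.
y_i = n_i/n_T, p_i = y_i·P. Kp = p_D / (p_G p_E).
Substituting and setting equal to 0.00726 kPa^-1 gives a polynomial in X; the root in (0,1) is X = 0.427.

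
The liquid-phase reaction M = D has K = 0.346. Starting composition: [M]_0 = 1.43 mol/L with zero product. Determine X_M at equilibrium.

X = 0.257

Let X = conversion of M; extent ξ = 1.43·X mol/L.
Concentrations: [M] = 1.43 − 1.43X; [D] = 1.43X.
K = [D] / ([M]).
Equating to 0.346: the physical root is X = 0.257.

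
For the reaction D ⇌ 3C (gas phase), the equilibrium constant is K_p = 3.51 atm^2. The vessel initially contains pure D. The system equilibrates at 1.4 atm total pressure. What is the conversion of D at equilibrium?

Basis: 1 mol D initially; let X = conversion of D. Extent ξ = X.
Species balance: n_D = 1 − X; n_C = 3X.
n_T = Σnᵢ = 1 + 2X.
With p_i = (n_i/n_T)P, K_p = p_C^3 / (p_D).
Setting this equal to 3.51 atm^2 and taking the physical root (0 < X < 1) gives X = 0.510.

X = 0.510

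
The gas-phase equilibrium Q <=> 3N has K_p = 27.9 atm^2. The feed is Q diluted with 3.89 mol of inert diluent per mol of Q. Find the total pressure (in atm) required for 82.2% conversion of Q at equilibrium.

P = 3.76 atm

Take 1 mol Q as basis and let X be its fractional conversion, so ξ = X.
Mole table: n_Q = 1 − X; n_N = 3X; n_I = 3.89 (inert).
n_T = Σnᵢ = 4.89 + 2X.
K_p = p_N^3 / (p_Q) with p_i = (n_i/n_T)·P.
At X = 0.822: the mole-fraction product g(X) = Π y_i^ν_i = 1.973. Since K_p = g(X)·P^{2}, P = (K_p/g)^(1/2) = (27.9/1.973)^(1/2) = 3.76 atm.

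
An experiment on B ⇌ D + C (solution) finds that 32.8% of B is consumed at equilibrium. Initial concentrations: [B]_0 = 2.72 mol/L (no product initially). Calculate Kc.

Kc = 0.435 mol/L

Let X = conversion of B.
Concentrations: [B] = 2.72 − 2.72X; [D] = 2.72X; [C] = 2.72X.
At X = 0.328: [B] = 1.83, [D] = 0.892, [C] = 0.892.
Kc = [D] [C] / ([B]) = 0.435 mol/L.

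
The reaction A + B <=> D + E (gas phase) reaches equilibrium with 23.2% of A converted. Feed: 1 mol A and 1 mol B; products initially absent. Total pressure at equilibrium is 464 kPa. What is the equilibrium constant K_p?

Take 1 mol A as basis and let X be its fractional conversion, so ξ = X.
At extent ξ: n_A = 1 − X; n_B = 1 − X; n_D = X; n_E = X.
Total moles n_T = 2 (Δν = 0, constant).
At X = 0.232: n_A = 0.768, n_B = 0.768, n_D = 0.232, n_E = 0.232, n_T = 2.
p_i = (n_i/n_T)·P. K_p = p_D p_E / (p_A p_B) = 0.0913.

K_p = 0.0913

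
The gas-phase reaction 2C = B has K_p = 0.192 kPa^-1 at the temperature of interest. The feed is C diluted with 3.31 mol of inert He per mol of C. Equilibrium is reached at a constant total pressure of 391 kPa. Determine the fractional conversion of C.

Let X = conversion of C (basis 1 mol C); extent of reaction ξ = 0.5X.
Mole table: n_C = 1 − X; n_B = 0.5X; n_I = 3.31 (inert).
n_T = Σnᵢ = 4.31 − 0.5X.
With p_i = (n_i/n_T)P, K_p = p_B / (p_C^2).
Setting this equal to 0.192 kPa^-1 and taking the physical root (0 < X < 1) gives X = 0.852.

X = 0.852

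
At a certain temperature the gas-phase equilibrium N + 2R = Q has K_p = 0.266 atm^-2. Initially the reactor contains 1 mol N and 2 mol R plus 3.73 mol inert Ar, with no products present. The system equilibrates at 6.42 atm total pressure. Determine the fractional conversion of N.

Basis: 1 mol N initially; let X = conversion of N. Extent ξ = X.
At extent ξ: n_N = 1 − X; n_R = 2 − 2X; n_Q = X; n_I = 3.73 (inert).
n_T = Σnᵢ = 6.73 − 2X.
With p_i = (n_i/n_T)P, K_p = p_Q / (p_N p_R^2).
This yields a degree-3 equation in X; solving on (0,1), X = 0.342.

X = 0.342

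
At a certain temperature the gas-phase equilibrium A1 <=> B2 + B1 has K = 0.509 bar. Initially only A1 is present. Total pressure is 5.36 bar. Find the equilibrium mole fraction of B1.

y_B1 = 0.227

Basis: 1 mol A1 initially; let X = conversion of A1. Extent ξ = X.
Moles: n_A1 = 1 − X; n_B2 = X; n_B1 = X.
Total moles n_T = 1 + X.
With p_i = (n_i/n_T)P, K = p_B2 p_B1 / (p_A1).
Substituting and setting equal to 0.509 bar gives a polynomial in X; the root in (0,1) is X = 0.294.
Then n_B1 = 0.294, n_T = 1.29, so y_B1 = 0.227.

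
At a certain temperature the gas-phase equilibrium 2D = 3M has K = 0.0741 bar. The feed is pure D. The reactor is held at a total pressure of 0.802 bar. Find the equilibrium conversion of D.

X = 0.257

Let X = conversion of D (basis 1 mol D); extent of reaction ξ = 0.5X.
At extent ξ: n_D = 1 − X; n_M = 1.5X.
Summing: n_T = 1 + 0.5X.
With p_i = (n_i/n_T)P, K = p_M^3 / (p_D^2).
Substituting and setting equal to 0.0741 bar gives a polynomial in X; the root in (0,1) is X = 0.257.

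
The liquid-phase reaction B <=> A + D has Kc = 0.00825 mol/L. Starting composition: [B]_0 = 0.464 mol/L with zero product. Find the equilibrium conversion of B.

Let X = conversion of B; extent ξ = 0.464·X mol/L.
Concentrations: [B] = 0.464 − 0.464X; [A] = 0.464X; [D] = 0.464X.
Kc = [A] [D] / ([B]).
Setting equal to 0.00825 and solving for X on (0,1) gives X = 0.125.

X = 0.125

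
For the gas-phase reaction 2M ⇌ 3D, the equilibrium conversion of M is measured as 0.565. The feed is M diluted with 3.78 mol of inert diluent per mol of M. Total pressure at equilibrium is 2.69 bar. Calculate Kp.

Kp = 1.71 bar

Let X = conversion of M (basis 1 mol M); extent of reaction ξ = 0.5X.
At extent ξ: n_M = 1 − X; n_D = 1.5X; n_I = 3.78 (inert).
Summing: n_T = 4.78 + 0.5X.
At X = 0.565: n_M = 0.435, n_D = 0.847, n_T = 5.06.
p_i = (n_i/n_T)·P. Kp = p_D^3 / (p_M^2) = 1.71 bar.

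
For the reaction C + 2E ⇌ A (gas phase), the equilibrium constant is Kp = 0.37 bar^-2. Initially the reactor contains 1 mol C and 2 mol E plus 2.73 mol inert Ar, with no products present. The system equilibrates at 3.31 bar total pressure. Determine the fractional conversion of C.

Take 1 mol C as basis and let X be its fractional conversion, so ξ = X.
Moles: n_C = 1 − X; n_E = 2 − 2X; n_A = X; n_I = 2.73 (inert).
Total moles n_T = 5.73 − 2X.
y_i = n_i/n_T, p_i = y_i·P. Kp = p_A / (p_C p_E^2).
Substituting and setting equal to 0.37 bar^-2 gives a polynomial in X; the root in (0,1) is X = 0.250.

X = 0.250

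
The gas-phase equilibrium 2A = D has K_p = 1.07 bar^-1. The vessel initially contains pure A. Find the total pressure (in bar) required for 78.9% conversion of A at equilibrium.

Basis: 1 mol A initially; let X = conversion of A. Extent ξ = 0.5X.
Species balance: n_A = 1 − X; n_D = 0.5X.
Total moles n_T = 1 − 0.5X.
K_p = p_D / (p_A^2) with p_i = (n_i/n_T)·P.
At X = 0.789: the mole-fraction product g(X) = Π y_i^ν_i = 5.365. Since K_p = g(X)·P^{-1}, P = (g/K_p)^(1/1) = (5.365/1.07)^(1/1) = 5.01 bar.

P = 5.01 bar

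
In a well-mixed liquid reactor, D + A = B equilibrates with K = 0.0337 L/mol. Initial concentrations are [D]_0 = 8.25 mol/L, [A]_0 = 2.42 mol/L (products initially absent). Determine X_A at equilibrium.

X = 0.207

Let X = conversion of A; extent ξ = 2.42·X mol/L.
Concentrations: [D] = 8.25 − 2.42X; [A] = 2.42 − 2.42X; [B] = 2.42X.
K = [B] / ([D] [A]).
Equating to 0.0337 L/mol: the physical root is X = 0.207.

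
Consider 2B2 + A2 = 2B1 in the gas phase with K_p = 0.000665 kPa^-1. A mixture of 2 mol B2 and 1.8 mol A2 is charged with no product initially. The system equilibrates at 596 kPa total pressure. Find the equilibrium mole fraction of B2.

y_B2 = 0.404

Let X = conversion of B2 (basis 2 mol B2); extent of reaction ξ = X.
Moles: n_B2 = 2 − 2X; n_A2 = 1.8 − X; n_B1 = 2X.
Summing: n_T = 3.8 − X.
Mole fractions y_i = n_i/n_T; K_p = p_B1^2 / (p_B2^2 p_A2) with p_i = y_i·P.
Setting this equal to 0.000665 kPa^-1 and taking the physical root (0 < X < 1) gives X = 0.292.
Then n_B2 = 1.42, n_T = 3.51, so y_B2 = 0.404.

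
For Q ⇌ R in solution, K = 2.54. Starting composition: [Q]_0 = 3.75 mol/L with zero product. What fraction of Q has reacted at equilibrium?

Let X = conversion of Q; extent ξ = 3.75·X mol/L.
Concentrations: [Q] = 3.75 − 3.75X; [R] = 3.75X.
K = [R] / ([Q]).
This equals 2.54 at X = 0.718 (the root in 0 < X < 1).

X = 0.718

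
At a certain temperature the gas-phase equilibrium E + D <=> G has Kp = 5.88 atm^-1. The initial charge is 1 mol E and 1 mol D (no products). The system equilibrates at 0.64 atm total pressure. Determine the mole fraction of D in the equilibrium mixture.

y_D = 0.314

Take 1 mol E as basis and let X be its fractional conversion, so ξ = X.
Species balance: n_E = 1 − X; n_D = 1 − X; n_G = X.
Summing: n_T = 2 − X.
Mole fractions y_i = n_i/n_T; Kp = p_G / (p_E p_D) with p_i = y_i·P.
This yields a degree-2 equation in X; solving on (0,1), X = 0.542.
Then n_D = 0.458, n_T = 1.46, so y_D = 0.314.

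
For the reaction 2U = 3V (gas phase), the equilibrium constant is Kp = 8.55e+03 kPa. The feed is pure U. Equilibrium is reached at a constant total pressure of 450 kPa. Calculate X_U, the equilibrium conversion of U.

X = 0.762

Take 1 mol U as basis and let X be its fractional conversion, so ξ = 0.5X.
Species balance: n_U = 1 − X; n_V = 1.5X.
Summing: n_T = 1 + 0.5X.
y_i = n_i/n_T, p_i = y_i·P. Kp = p_V^3 / (p_U^2).
Equating to 8.55e+03 kPa and solving on 0 < X < 1: X = 0.762.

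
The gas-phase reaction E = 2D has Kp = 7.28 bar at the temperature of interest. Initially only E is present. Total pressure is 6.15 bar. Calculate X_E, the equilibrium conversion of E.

Let X = conversion of E (basis 1 mol E); extent of reaction ξ = X.
Mole table: n_E = 1 − X; n_D = 2X.
Summing: n_T = 1 + X.
With p_i = (n_i/n_T)P, Kp = p_D^2 / (p_E).
Equating to 7.28 bar and solving on 0 < X < 1: X = 0.478.

X = 0.478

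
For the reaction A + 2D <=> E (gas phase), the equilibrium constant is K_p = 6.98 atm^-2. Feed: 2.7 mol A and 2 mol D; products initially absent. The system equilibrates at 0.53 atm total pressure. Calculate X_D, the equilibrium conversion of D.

Basis: 2 mol D initially; let X = conversion of D. Extent ξ = X.
Moles: n_A = 2.7 − X; n_D = 2 − 2X; n_E = X.
Summing: n_T = 4.7 − 2X.
With p_i = (n_i/n_T)P, K_p = p_E / (p_A p_D^2).
Setting this equal to 6.98 atm^-2 and taking the physical root (0 < X < 1) gives X = 0.412.

X = 0.412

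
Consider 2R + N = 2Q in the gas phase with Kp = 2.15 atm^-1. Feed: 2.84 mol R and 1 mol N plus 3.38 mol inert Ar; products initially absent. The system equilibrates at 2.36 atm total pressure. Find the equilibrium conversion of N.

X = 0.531

Let X = conversion of N (basis 1 mol N); extent of reaction ξ = X.
Species balance: n_R = 2.84 − 2X; n_N = 1 − X; n_Q = 2X; n_I = 3.38 (inert).
n_T = Σnᵢ = 7.22 − X.
Mole fractions y_i = n_i/n_T; Kp = p_Q^2 / (p_R^2 p_N) with p_i = y_i·P.
This yields a degree-3 equation in X; solving on (0,1), X = 0.531.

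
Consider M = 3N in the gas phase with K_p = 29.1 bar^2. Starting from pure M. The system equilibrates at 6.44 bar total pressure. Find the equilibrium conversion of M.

X = 0.367

Take 1 mol M as basis and let X be its fractional conversion, so ξ = X.
Moles: n_M = 1 − X; n_N = 3X.
n_T = Σnᵢ = 1 + 2X.
With p_i = (n_i/n_T)P, K_p = p_N^3 / (p_M).
Substituting and setting equal to 29.1 bar^2 gives a polynomial in X; the root in (0,1) is X = 0.367.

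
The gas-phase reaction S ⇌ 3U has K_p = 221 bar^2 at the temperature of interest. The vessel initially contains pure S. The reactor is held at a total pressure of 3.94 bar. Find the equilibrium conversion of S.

X = 0.843

Let X = conversion of S (basis 1 mol S); extent of reaction ξ = X.
At extent ξ: n_S = 1 − X; n_U = 3X.
Total moles n_T = 1 + 2X.
Mole fractions y_i = n_i/n_T; K_p = p_U^3 / (p_S) with p_i = y_i·P.
This yields a degree-3 equation in X; solving on (0,1), X = 0.843.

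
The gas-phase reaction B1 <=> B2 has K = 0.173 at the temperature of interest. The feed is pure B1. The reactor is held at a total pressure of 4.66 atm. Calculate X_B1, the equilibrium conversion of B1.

Let X = conversion of B1 (basis 1 mol B1); extent of reaction ξ = X.
Moles: n_B1 = 1 − X; n_B2 = X.
Total moles n_T = 1 (Δν = 0, constant).
With p_i = (n_i/n_T)P, K = p_B2 / (p_B1).
Equating to 0.173 and solving on 0 < X < 1: X = 0.147.

X = 0.147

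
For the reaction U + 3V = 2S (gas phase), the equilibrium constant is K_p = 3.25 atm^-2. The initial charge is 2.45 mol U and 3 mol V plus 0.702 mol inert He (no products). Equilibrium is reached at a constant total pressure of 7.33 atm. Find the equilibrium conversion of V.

X = 0.809

Take 3 mol V as basis and let X be its fractional conversion, so ξ = X.
Moles: n_U = 2.45 − X; n_V = 3 − 3X; n_S = 2X; n_I = 0.702 (inert).
Summing: n_T = 6.15 − 2X.
y_i = n_i/n_T, p_i = y_i·P. K_p = p_S^2 / (p_U p_V^3).
Setting this equal to 3.25 atm^-2 and taking the physical root (0 < X < 1) gives X = 0.809.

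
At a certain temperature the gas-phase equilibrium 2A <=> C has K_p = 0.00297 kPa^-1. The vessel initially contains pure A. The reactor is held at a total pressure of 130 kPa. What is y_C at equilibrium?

y_C = 0.229

Basis: 1 mol A initially; let X = conversion of A. Extent ξ = 0.5X.
Species balance: n_A = 1 − X; n_C = 0.5X.
Total moles n_T = 1 − 0.5X.
y_i = n_i/n_T, p_i = y_i·P. K_p = p_C / (p_A^2).
Substituting and setting equal to 0.00297 kPa^-1 gives a polynomial in X; the root in (0,1) is X = 0.373.
Then n_C = 0.187, n_T = 0.813, so y_C = 0.229.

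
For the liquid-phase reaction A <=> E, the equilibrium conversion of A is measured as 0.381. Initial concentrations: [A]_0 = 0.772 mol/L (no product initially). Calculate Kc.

Kc = 0.616

Let X = conversion of A.
Concentrations: [A] = 0.772 − 0.772X; [E] = 0.772X.
At X = 0.381: [A] = 0.478, [E] = 0.294.
Kc = [E] / ([A]) = 0.616.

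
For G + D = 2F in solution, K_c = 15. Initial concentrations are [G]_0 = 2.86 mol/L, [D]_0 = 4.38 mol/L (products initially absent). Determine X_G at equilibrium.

X = 0.782

Let X = conversion of G; extent ξ = 2.86·X mol/L.
Concentrations: [G] = 2.86 − 2.86X; [D] = 4.38 − 2.86X; [F] = 5.72X.
K_c = [F]^2 / ([G] [D]).
Setting equal to 15 and solving for X on (0,1) gives X = 0.782.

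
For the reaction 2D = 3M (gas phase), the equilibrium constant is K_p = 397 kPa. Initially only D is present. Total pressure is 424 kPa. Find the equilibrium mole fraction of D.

Basis: 1 mol D initially; let X = conversion of D. Extent ξ = 0.5X.
Moles: n_D = 1 − X; n_M = 1.5X.
Summing: n_T = 1 + 0.5X.
Mole fractions y_i = n_i/n_T; K_p = p_M^3 / (p_D^2) with p_i = y_i·P.
Setting this equal to 397 kPa and taking the physical root (0 < X < 1) gives X = 0.462.
Then n_D = 0.538, n_T = 1.23, so y_D = 0.437.

y_D = 0.437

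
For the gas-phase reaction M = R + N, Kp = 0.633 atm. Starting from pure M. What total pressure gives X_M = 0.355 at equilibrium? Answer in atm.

Take 1 mol M as basis and let X be its fractional conversion, so ξ = X.
Species balance: n_M = 1 − X; n_R = X; n_N = X.
Summing: n_T = 1 + X.
Kp = p_R p_N / (p_M) with p_i = (n_i/n_T)·P.
At X = 0.355: the mole-fraction product g(X) = Π y_i^ν_i = 0.1442. Since Kp = g(X)·P^{1}, P = (Kp/g)^(1/1) = (0.633/0.1442)^(1/1) = 4.39 atm.

P = 4.39 atm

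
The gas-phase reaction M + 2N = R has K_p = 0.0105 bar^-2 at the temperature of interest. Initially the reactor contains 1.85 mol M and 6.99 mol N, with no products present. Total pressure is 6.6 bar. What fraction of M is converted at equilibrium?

Basis: 1.85 mol M initially; let X = conversion of M. Extent ξ = 1.85X.
Species balance: n_M = 1.85 − 1.85X; n_N = 6.99 − 3.7X; n_R = 1.85X.
Total moles n_T = 8.84 − 3.7X.
Mole fractions y_i = n_i/n_T; K_p = p_R / (p_M p_N^2) with p_i = y_i·P.
Setting this equal to 0.0105 bar^-2 and taking the physical root (0 < X < 1) gives X = 0.213.

X = 0.213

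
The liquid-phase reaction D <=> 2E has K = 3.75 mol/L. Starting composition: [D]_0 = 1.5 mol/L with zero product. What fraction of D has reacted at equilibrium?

Let X = conversion of D; extent ξ = 1.5·X mol/L.
Concentrations: [D] = 1.5 − 1.5X; [E] = 3X.
K = [E]^2 / ([D]).
Solving K = 3.75 for X ∈ (0,1): X = 0.538.

X = 0.538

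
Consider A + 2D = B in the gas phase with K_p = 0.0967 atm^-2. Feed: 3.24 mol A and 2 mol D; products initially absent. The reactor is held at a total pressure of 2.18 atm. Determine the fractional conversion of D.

X = 0.164

Basis: 2 mol D initially; let X = conversion of D. Extent ξ = X.
Mole table: n_A = 3.24 − X; n_D = 2 − 2X; n_B = X.
Summing: n_T = 5.24 − 2X.
y_i = n_i/n_T, p_i = y_i·P. K_p = p_B / (p_A p_D^2).
This yields a degree-3 equation in X; solving on (0,1), X = 0.164.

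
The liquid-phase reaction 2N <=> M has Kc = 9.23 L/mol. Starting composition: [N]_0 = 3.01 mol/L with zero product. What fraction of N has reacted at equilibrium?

Let X = conversion of N; extent ξ = 3.01X/2 mol/L.
Concentrations: [N] = 3.01 − 3.01X; [M] = 1.5X.
Kc = [M] / ([N]^2).
Solving Kc = 9.23 for X ∈ (0,1): X = 0.875.

X = 0.875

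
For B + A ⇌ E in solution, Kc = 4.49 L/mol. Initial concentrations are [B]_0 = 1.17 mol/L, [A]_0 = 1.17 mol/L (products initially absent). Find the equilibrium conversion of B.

X = 0.649

Let X = conversion of B; extent ξ = 1.17·X mol/L.
Concentrations: [B] = 1.17 − 1.17X; [A] = 1.17 − 1.17X; [E] = 1.17X.
Kc = [E] / ([B] [A]).
Solving Kc = 4.49 for X ∈ (0,1): X = 0.649.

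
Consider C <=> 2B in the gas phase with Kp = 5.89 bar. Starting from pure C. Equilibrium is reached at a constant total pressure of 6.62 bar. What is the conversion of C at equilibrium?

X = 0.427

Basis: 1 mol C initially; let X = conversion of C. Extent ξ = X.
Species balance: n_C = 1 − X; n_B = 2X.
n_T = Σnᵢ = 1 + X.
y_i = n_i/n_T, p_i = y_i·P. Kp = p_B^2 / (p_C).
Substituting and setting equal to 5.89 bar gives a polynomial in X; the root in (0,1) is X = 0.427.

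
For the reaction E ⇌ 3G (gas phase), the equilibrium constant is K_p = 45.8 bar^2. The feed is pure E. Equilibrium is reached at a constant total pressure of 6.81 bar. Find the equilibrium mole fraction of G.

y_G = 0.681

Take 1 mol E as basis and let X be its fractional conversion, so ξ = X.
At extent ξ: n_E = 1 − X; n_G = 3X.
Summing: n_T = 1 + 2X.
With p_i = (n_i/n_T)P, K_p = p_G^3 / (p_E).
Equating to 45.8 bar^2 and solving on 0 < X < 1: X = 0.415.
Then n_G = 1.25, n_T = 1.83, so y_G = 0.681.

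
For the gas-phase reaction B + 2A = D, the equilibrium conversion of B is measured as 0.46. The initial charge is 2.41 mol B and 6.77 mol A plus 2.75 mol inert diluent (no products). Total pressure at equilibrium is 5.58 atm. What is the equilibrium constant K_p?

Basis: 2.41 mol B initially; let X = conversion of B. Extent ξ = 2.41X.
At extent ξ: n_B = 2.41 − 2.41X; n_A = 6.77 − 4.82X; n_D = 2.41X; n_I = 2.75 (inert).
Total moles n_T = 11.9 − 4.82X.
At X = 0.46: n_B = 1.3, n_A = 4.55, n_D = 1.11, n_T = 9.71.
p_i = (n_i/n_T)·P. K_p = p_D / (p_B p_A^2) = 0.125 atm^-2.

K_p = 0.125 atm^-2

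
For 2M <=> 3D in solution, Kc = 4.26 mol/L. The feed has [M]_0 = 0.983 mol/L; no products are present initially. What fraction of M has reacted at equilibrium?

X = 0.595

Let X = conversion of M; extent ξ = 0.983X/2 mol/L.
Concentrations: [M] = 0.983 − 0.983X; [D] = 1.47X.
Kc = [D]^3 / ([M]^2).
This equals 4.26 at X = 0.595 (the root in 0 < X < 1).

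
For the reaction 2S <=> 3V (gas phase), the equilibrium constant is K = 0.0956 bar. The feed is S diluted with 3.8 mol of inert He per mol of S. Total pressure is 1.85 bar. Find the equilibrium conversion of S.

Take 1 mol S as basis and let X be its fractional conversion, so ξ = 0.5X.
At extent ξ: n_S = 1 − X; n_V = 1.5X; n_I = 3.8 (inert).
Total moles n_T = 4.8 + 0.5X.
Mole fractions y_i = n_i/n_T; K = p_V^3 / (p_S^2) with p_i = y_i·P.
This yields a degree-3 equation in X; solving on (0,1), X = 0.326.

X = 0.326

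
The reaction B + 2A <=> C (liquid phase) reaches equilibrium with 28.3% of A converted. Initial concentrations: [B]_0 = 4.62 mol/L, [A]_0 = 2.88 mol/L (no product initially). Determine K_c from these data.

Let X = conversion of A.
Concentrations: [B] = 4.62 − 1.44X; [A] = 2.88 − 2.88X; [C] = 1.44X.
At X = 0.283: [B] = 4.21, [A] = 2.06, [C] = 0.408.
K_c = [C] / ([B] [A]^2) = 0.0227 (mol/L)^-2.

K_c = 0.0227 (mol/L)^-2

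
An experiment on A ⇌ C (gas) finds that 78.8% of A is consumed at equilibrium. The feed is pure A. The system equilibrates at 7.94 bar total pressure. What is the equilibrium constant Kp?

Kp = 3.72

Take 1 mol A as basis and let X be its fractional conversion, so ξ = X.
At extent ξ: n_A = 1 − X; n_C = X.
n_T stays at 1 (no change in mole number).
At X = 0.788: n_A = 0.212, n_C = 0.788, n_T = 1.
p_i = (n_i/n_T)·P. Kp = p_C / (p_A) = 3.72.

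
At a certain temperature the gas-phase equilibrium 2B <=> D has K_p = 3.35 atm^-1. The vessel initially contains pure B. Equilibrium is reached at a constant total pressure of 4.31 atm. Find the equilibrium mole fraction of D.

Take 1 mol B as basis and let X be its fractional conversion, so ξ = 0.5X.
Moles: n_B = 1 − X; n_D = 0.5X.
Summing: n_T = 1 − 0.5X.
With p_i = (n_i/n_T)P, K_p = p_D / (p_B^2).
This yields a degree-2 equation in X; solving on (0,1), X = 0.870.
Then n_D = 0.435, n_T = 0.565, so y_D = 0.769.

y_D = 0.769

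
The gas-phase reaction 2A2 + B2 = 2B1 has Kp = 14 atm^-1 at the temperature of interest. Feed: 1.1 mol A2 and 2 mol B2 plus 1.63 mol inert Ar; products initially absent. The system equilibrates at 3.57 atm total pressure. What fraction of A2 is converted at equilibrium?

X = 0.810

Basis: 1.1 mol A2 initially; let X = conversion of A2. Extent ξ = 0.55X.
At extent ξ: n_A2 = 1.1 − 1.1X; n_B2 = 2 − 0.55X; n_B1 = 1.1X; n_I = 1.63 (inert).
n_T = Σnᵢ = 4.73 − 0.55X.
Mole fractions y_i = n_i/n_T; Kp = p_B1^2 / (p_A2^2 p_B2) with p_i = y_i·P.
Equating to 14 atm^-1 and solving on 0 < X < 1: X = 0.810.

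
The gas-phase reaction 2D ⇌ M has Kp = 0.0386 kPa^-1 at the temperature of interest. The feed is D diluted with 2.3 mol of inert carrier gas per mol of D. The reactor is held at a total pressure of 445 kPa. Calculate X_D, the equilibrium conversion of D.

X = 0.748

Take 1 mol D as basis and let X be its fractional conversion, so ξ = 0.5X.
Moles: n_D = 1 − X; n_M = 0.5X; n_I = 2.3 (inert).
Total moles n_T = 3.3 − 0.5X.
y_i = n_i/n_T, p_i = y_i·P. Kp = p_M / (p_D^2).
This yields a degree-2 equation in X; solving on (0,1), X = 0.748.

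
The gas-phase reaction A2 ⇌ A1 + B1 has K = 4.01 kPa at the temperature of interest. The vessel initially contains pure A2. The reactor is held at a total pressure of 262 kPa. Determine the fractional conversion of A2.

X = 0.123

Take 1 mol A2 as basis and let X be its fractional conversion, so ξ = X.
Mole table: n_A2 = 1 − X; n_A1 = X; n_B1 = X.
Summing: n_T = 1 + X.
With p_i = (n_i/n_T)P, K = p_A1 p_B1 / (p_A2).
Setting this equal to 4.01 kPa and taking the physical root (0 < X < 1) gives X = 0.123.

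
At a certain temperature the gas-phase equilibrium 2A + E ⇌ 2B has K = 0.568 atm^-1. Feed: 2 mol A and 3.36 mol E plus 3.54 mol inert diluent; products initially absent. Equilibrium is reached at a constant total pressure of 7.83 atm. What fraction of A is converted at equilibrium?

X = 0.550

Take 2 mol A as basis and let X be its fractional conversion, so ξ = X.
Species balance: n_A = 2 − 2X; n_E = 3.36 − X; n_B = 2X; n_I = 3.54 (inert).
Summing: n_T = 8.9 − X.
With p_i = (n_i/n_T)P, K = p_B^2 / (p_A^2 p_E).
Setting this equal to 0.568 atm^-1 and taking the physical root (0 < X < 1) gives X = 0.550.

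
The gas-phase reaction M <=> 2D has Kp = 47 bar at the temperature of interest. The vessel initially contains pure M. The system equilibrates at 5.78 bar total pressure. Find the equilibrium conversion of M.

X = 0.819

Basis: 1 mol M initially; let X = conversion of M. Extent ξ = X.
At extent ξ: n_M = 1 − X; n_D = 2X.
n_T = Σnᵢ = 1 + X.
Mole fractions y_i = n_i/n_T; Kp = p_D^2 / (p_M) with p_i = y_i·P.
Substituting and setting equal to 47 bar gives a polynomial in X; the root in (0,1) is X = 0.819.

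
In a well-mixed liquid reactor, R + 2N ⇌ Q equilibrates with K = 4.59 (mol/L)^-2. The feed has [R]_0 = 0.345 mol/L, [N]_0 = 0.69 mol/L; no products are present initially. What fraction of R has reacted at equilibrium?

X = 0.422

Let X = conversion of R; extent ξ = 0.345·X mol/L.
Concentrations: [R] = 0.345 − 0.345X; [N] = 0.69 − 0.69X; [Q] = 0.345X.
K = [Q] / ([R] [N]^2).
Solving K = 4.59 for X ∈ (0,1): X = 0.422.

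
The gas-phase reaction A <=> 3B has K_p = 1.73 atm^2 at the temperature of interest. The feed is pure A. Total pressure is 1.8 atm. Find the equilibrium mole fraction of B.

y_B = 0.598

Let X = conversion of A (basis 1 mol A); extent of reaction ξ = X.
Mole table: n_A = 1 − X; n_B = 3X.
Summing: n_T = 1 + 2X.
Mole fractions y_i = n_i/n_T; K_p = p_B^3 / (p_A) with p_i = y_i·P.
Equating to 1.73 atm^2 and solving on 0 < X < 1: X = 0.332.
Then n_B = 0.996, n_T = 1.66, so y_B = 0.598.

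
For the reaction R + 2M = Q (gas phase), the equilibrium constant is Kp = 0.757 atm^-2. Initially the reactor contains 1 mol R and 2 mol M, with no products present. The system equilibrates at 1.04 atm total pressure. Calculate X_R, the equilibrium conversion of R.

X = 0.231

Let X = conversion of R (basis 1 mol R); extent of reaction ξ = X.
Mole table: n_R = 1 − X; n_M = 2 − 2X; n_Q = X.
n_T = Σnᵢ = 3 − 2X.
y_i = n_i/n_T, p_i = y_i·P. Kp = p_Q / (p_R p_M^2).
This yields a degree-3 equation in X; solving on (0,1), X = 0.231.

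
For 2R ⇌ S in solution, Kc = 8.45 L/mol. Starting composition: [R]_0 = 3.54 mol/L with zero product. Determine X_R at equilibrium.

X = 0.879

Let X = conversion of R; extent ξ = 3.54X/2 mol/L.
Concentrations: [R] = 3.54 − 3.54X; [S] = 1.77X.
Kc = [S] / ([R]^2).
Equating to 8.45 L/mol: the physical root is X = 0.879.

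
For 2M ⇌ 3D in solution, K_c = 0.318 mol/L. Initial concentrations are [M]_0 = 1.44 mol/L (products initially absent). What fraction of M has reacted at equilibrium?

X = 0.314

Let X = conversion of M; extent ξ = 1.44X/2 mol/L.
Concentrations: [M] = 1.44 − 1.44X; [D] = 2.16X.
K_c = [D]^3 / ([M]^2).
Setting equal to 0.318 and solving for X on (0,1) gives X = 0.314.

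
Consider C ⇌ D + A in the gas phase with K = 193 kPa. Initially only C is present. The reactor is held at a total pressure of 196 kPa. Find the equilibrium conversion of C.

Basis: 1 mol C initially; let X = conversion of C. Extent ξ = X.
At extent ξ: n_C = 1 − X; n_D = X; n_A = X.
n_T = Σnᵢ = 1 + X.
Mole fractions y_i = n_i/n_T; K = p_D p_A / (p_C) with p_i = y_i·P.
Setting this equal to 193 kPa and taking the physical root (0 < X < 1) gives X = 0.704.

X = 0.704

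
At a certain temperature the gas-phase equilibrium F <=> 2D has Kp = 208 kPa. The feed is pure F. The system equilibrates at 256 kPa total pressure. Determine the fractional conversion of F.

X = 0.411

Basis: 1 mol F initially; let X = conversion of F. Extent ξ = X.
Mole table: n_F = 1 − X; n_D = 2X.
Total moles n_T = 1 + X.
Mole fractions y_i = n_i/n_T; Kp = p_D^2 / (p_F) with p_i = y_i·P.
Equating to 208 kPa and solving on 0 < X < 1: X = 0.411.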